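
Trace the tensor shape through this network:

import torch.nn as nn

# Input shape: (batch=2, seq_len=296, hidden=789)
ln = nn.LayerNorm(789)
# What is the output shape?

Input shape: (2, 296, 789)
Output shape: (2, 296, 789)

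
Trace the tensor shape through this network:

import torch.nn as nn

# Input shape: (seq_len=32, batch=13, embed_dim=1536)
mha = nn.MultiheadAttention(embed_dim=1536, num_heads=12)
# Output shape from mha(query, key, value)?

Input shape: (32, 13, 1536)
Output shape: (32, 13, 1536)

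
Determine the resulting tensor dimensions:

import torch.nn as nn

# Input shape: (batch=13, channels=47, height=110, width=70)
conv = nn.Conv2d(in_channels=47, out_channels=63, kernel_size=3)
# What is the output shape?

Input shape: (13, 47, 110, 70)
Output shape: (13, 63, 108, 68)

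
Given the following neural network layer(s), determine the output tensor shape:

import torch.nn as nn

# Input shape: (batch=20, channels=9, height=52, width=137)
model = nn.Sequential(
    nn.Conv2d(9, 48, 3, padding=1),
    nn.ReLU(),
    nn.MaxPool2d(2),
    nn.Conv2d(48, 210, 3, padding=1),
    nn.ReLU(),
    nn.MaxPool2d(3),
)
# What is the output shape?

Input shape: (20, 9, 52, 137)
  -> after first Conv2d: (20, 48, 52, 137)
  -> after first MaxPool2d: (20, 48, 26, 68)
  -> after second Conv2d: (20, 210, 26, 68)
Output shape: (20, 210, 8, 22)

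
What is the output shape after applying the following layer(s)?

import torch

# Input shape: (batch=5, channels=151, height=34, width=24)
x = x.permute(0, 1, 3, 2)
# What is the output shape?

Input shape: (5, 151, 34, 24)
Output shape: (5, 151, 24, 34)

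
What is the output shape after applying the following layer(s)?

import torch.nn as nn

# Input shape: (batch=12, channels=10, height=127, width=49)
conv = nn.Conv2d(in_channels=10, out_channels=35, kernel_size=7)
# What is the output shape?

Input shape: (12, 10, 127, 49)
Output shape: (12, 35, 121, 43)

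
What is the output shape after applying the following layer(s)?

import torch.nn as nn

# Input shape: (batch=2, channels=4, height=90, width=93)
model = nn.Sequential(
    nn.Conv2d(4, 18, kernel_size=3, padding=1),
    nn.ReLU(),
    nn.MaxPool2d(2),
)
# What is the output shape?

Input shape: (2, 4, 90, 93)
  -> after Conv2d: (2, 18, 90, 93)
  -> after ReLU: (2, 18, 90, 93)
Output shape: (2, 18, 45, 46)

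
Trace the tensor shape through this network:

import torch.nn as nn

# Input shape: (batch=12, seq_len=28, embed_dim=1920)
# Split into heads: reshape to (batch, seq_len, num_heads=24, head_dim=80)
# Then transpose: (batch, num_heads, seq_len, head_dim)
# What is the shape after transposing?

Input shape: (12, 28, 1920)
  -> after reshape: (12, 28, 24, 80)
Output shape: (12, 24, 28, 80)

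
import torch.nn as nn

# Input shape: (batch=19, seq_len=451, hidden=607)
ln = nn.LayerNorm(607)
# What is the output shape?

Input shape: (19, 451, 607)
Output shape: (19, 451, 607)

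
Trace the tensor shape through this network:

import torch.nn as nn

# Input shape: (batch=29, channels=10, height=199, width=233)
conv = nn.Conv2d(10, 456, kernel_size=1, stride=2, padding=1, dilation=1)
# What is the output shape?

Input shape: (29, 10, 199, 233)
Output shape: (29, 456, 101, 118)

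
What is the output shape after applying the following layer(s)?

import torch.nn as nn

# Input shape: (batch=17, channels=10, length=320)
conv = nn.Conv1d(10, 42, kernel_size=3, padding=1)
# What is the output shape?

Input shape: (17, 10, 320)
Output shape: (17, 42, 320)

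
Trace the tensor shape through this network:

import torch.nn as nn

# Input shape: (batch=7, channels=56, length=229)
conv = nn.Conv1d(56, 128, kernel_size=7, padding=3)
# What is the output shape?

Input shape: (7, 56, 229)
Output shape: (7, 128, 229)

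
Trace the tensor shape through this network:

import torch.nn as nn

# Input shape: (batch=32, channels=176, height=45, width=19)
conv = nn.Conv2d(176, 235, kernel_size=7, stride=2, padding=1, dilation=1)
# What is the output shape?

Input shape: (32, 176, 45, 19)
Output shape: (32, 235, 21, 8)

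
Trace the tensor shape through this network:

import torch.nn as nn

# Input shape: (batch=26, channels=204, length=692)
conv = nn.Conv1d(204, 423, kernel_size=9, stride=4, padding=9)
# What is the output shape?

Input shape: (26, 204, 692)
Output shape: (26, 423, 176)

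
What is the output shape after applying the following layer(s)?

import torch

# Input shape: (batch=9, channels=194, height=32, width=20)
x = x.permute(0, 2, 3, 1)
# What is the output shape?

Input shape: (9, 194, 32, 20)
Output shape: (9, 32, 20, 194)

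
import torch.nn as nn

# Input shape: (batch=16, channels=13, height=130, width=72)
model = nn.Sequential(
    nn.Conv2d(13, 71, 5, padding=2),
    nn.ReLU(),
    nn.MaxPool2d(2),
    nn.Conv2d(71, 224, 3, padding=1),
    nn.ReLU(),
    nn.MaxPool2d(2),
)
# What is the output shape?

Input shape: (16, 13, 130, 72)
  -> after first Conv2d: (16, 71, 130, 72)
  -> after first MaxPool2d: (16, 71, 65, 36)
  -> after second Conv2d: (16, 224, 65, 36)
Output shape: (16, 224, 32, 18)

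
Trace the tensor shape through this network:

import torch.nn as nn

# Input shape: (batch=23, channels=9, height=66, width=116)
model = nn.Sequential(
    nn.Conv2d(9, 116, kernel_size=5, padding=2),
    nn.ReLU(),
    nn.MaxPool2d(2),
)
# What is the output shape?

Input shape: (23, 9, 66, 116)
  -> after Conv2d: (23, 116, 66, 116)
  -> after ReLU: (23, 116, 66, 116)
Output shape: (23, 116, 33, 58)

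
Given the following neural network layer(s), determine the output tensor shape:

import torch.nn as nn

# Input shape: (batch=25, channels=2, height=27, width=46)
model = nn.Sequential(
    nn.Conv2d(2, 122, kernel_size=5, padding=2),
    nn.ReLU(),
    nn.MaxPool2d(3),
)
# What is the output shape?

Input shape: (25, 2, 27, 46)
  -> after Conv2d: (25, 122, 27, 46)
  -> after ReLU: (25, 122, 27, 46)
Output shape: (25, 122, 9, 15)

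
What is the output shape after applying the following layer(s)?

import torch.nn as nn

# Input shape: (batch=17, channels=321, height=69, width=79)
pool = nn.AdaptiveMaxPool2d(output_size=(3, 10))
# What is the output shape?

Input shape: (17, 321, 69, 79)
Output shape: (17, 321, 3, 10)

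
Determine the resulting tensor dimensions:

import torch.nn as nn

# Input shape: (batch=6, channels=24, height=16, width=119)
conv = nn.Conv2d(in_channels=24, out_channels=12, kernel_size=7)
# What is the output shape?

Input shape: (6, 24, 16, 119)
Output shape: (6, 12, 10, 113)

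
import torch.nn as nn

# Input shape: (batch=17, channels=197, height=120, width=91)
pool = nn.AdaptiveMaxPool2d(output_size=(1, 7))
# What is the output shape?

Input shape: (17, 197, 120, 91)
Output shape: (17, 197, 1, 7)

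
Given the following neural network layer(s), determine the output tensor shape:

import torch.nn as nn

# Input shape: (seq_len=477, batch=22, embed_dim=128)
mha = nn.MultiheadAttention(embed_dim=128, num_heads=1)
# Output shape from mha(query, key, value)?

Input shape: (477, 22, 128)
Output shape: (477, 22, 128)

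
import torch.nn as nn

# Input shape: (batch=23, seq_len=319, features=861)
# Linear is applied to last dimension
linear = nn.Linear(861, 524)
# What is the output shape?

Input shape: (23, 319, 861)
Output shape: (23, 319, 524)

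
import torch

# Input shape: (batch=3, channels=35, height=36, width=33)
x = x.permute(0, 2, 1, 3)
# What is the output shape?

Input shape: (3, 35, 36, 33)
Output shape: (3, 36, 35, 33)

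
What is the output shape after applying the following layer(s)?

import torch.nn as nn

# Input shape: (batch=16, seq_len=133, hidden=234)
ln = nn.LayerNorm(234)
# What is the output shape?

Input shape: (16, 133, 234)
Output shape: (16, 133, 234)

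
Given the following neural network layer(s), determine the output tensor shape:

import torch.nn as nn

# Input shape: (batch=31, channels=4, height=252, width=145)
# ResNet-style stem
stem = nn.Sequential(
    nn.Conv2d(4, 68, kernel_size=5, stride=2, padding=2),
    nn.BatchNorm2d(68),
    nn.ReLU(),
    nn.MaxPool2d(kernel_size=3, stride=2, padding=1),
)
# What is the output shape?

Input shape: (31, 4, 252, 145)
  -> after Conv2d 5x5 stride=2: (31, 68, 126, 73)
Output shape: (31, 68, 63, 37)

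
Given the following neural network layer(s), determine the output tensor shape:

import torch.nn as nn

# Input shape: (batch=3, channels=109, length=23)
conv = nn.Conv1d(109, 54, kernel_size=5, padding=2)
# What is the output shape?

Input shape: (3, 109, 23)
Output shape: (3, 54, 23)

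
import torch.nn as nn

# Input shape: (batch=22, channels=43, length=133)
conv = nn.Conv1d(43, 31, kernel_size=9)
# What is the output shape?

Input shape: (22, 43, 133)
Output shape: (22, 31, 125)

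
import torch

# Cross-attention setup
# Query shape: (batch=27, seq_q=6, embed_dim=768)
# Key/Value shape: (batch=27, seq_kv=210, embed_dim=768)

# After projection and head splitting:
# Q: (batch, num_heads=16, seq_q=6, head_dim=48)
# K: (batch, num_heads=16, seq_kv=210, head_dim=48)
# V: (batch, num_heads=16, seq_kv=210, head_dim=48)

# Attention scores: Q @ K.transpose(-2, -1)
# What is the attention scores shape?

Input shape: (27, 6, 768)
Output shape: (27, 16, 6, 210)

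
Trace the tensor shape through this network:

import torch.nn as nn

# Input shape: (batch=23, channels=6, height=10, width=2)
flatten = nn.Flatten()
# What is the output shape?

Input shape: (23, 6, 10, 2)
Output shape: (23, 120)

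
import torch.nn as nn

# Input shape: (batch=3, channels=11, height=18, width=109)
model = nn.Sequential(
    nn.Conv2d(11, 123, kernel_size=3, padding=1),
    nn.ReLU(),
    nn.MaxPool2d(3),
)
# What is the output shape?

Input shape: (3, 11, 18, 109)
  -> after Conv2d: (3, 123, 18, 109)
  -> after ReLU: (3, 123, 18, 109)
Output shape: (3, 123, 6, 36)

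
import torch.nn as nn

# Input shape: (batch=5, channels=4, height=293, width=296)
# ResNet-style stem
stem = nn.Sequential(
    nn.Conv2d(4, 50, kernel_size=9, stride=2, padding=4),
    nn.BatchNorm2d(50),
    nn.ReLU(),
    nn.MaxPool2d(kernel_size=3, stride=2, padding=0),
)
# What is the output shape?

Input shape: (5, 4, 293, 296)
  -> after Conv2d 9x9 stride=2: (5, 50, 147, 148)
Output shape: (5, 50, 73, 73)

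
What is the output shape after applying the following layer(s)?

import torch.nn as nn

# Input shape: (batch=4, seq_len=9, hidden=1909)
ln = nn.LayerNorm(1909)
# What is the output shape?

Input shape: (4, 9, 1909)
Output shape: (4, 9, 1909)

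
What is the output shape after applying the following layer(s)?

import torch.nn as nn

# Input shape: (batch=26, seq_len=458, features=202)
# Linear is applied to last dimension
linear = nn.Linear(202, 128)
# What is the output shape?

Input shape: (26, 458, 202)
Output shape: (26, 458, 128)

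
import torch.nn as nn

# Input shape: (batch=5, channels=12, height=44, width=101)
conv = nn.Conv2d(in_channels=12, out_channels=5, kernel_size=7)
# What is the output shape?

Input shape: (5, 12, 44, 101)
Output shape: (5, 5, 38, 95)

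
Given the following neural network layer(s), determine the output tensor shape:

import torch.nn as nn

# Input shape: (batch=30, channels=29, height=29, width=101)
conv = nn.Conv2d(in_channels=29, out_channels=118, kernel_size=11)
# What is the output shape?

Input shape: (30, 29, 29, 101)
Output shape: (30, 118, 19, 91)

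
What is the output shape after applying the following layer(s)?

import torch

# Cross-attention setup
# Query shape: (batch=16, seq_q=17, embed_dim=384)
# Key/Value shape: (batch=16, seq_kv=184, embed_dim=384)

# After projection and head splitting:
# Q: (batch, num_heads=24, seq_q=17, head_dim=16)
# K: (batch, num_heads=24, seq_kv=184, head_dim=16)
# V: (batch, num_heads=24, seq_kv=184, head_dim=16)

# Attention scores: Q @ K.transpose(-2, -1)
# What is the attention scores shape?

Input shape: (16, 17, 384)
Output shape: (16, 24, 17, 184)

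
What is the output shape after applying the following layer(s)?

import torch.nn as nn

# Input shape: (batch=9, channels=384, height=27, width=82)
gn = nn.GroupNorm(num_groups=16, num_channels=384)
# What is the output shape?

Input shape: (9, 384, 27, 82)
Output shape: (9, 384, 27, 82)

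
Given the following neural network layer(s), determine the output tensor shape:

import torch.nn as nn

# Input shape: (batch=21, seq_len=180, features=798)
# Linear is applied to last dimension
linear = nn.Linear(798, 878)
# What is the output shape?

Input shape: (21, 180, 798)
Output shape: (21, 180, 878)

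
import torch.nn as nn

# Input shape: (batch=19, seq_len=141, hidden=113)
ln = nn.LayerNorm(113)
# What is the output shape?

Input shape: (19, 141, 113)
Output shape: (19, 141, 113)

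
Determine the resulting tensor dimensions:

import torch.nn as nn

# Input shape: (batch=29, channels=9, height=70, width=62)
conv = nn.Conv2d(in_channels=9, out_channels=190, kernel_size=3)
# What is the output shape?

Input shape: (29, 9, 70, 62)
Output shape: (29, 190, 68, 60)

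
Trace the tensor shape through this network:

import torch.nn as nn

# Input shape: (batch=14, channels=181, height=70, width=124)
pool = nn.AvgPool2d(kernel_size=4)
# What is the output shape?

Input shape: (14, 181, 70, 124)
Output shape: (14, 181, 17, 31)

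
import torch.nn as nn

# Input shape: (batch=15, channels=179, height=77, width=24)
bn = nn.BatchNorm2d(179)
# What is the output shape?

Input shape: (15, 179, 77, 24)
Output shape: (15, 179, 77, 24)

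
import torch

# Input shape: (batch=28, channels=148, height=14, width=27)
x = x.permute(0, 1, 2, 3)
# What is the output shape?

Input shape: (28, 148, 14, 27)
Output shape: (28, 148, 14, 27)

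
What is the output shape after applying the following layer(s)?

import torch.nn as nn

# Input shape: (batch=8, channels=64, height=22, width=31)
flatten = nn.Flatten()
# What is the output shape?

Input shape: (8, 64, 22, 31)
Output shape: (8, 43648)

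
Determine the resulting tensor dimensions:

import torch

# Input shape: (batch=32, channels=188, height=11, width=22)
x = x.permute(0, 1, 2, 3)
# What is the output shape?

Input shape: (32, 188, 11, 22)
Output shape: (32, 188, 11, 22)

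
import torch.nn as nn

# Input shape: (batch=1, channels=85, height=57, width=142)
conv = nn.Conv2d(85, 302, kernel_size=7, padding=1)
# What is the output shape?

Input shape: (1, 85, 57, 142)
Output shape: (1, 302, 53, 138)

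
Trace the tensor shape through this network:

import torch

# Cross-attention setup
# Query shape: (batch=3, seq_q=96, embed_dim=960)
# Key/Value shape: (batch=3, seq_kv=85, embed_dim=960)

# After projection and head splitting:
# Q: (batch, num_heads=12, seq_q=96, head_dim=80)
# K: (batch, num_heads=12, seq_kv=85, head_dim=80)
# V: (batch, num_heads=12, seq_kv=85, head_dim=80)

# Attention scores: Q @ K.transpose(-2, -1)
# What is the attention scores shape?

Input shape: (3, 96, 960)
Output shape: (3, 12, 96, 85)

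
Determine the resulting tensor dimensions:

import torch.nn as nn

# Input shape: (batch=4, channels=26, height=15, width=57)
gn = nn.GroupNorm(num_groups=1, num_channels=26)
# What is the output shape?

Input shape: (4, 26, 15, 57)
Output shape: (4, 26, 15, 57)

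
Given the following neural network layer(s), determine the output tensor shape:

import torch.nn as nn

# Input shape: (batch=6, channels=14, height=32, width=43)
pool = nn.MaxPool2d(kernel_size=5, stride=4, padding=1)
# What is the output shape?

Input shape: (6, 14, 32, 43)
Output shape: (6, 14, 8, 11)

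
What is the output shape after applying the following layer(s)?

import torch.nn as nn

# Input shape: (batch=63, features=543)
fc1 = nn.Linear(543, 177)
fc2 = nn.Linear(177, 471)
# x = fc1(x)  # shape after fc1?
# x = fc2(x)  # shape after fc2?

Input shape: (63, 543)
  -> after fc1: (63, 177)
Output shape: (63, 471)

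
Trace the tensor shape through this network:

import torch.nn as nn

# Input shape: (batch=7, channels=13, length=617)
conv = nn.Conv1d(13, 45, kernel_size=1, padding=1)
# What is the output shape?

Input shape: (7, 13, 617)
Output shape: (7, 45, 619)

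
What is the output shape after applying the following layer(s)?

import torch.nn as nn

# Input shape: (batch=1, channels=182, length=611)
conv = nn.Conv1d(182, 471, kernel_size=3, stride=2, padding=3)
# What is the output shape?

Input shape: (1, 182, 611)
Output shape: (1, 471, 308)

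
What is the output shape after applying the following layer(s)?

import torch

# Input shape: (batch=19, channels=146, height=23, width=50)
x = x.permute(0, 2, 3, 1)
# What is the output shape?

Input shape: (19, 146, 23, 50)
Output shape: (19, 23, 50, 146)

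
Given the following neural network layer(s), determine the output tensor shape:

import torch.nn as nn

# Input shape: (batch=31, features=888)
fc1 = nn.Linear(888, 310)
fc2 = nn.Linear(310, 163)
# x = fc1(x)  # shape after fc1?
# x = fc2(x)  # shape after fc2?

Input shape: (31, 888)
  -> after fc1: (31, 310)
Output shape: (31, 163)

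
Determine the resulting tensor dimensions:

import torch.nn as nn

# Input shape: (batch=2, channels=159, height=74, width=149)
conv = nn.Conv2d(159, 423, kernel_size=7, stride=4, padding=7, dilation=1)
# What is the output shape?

Input shape: (2, 159, 74, 149)
Output shape: (2, 423, 21, 40)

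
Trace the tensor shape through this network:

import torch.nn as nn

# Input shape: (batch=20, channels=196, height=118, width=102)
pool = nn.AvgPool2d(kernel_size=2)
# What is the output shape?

Input shape: (20, 196, 118, 102)
Output shape: (20, 196, 59, 51)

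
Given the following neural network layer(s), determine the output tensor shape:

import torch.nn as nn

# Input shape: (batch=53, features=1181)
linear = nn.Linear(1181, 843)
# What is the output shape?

Input shape: (53, 1181)
Output shape: (53, 843)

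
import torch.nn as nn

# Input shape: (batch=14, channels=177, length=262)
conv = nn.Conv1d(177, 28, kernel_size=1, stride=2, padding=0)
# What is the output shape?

Input shape: (14, 177, 262)
Output shape: (14, 28, 131)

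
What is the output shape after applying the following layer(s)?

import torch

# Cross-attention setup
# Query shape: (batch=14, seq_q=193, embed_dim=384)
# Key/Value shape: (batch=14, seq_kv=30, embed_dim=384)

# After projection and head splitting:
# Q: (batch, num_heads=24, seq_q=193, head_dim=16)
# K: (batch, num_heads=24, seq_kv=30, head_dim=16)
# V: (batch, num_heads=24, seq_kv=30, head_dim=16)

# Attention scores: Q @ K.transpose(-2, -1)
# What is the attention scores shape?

Input shape: (14, 193, 384)
Output shape: (14, 24, 193, 30)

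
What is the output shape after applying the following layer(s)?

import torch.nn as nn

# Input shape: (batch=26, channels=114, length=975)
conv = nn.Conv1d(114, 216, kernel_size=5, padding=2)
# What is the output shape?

Input shape: (26, 114, 975)
Output shape: (26, 216, 975)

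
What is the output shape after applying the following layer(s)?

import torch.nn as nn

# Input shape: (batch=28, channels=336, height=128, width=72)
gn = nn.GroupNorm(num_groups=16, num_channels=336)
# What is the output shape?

Input shape: (28, 336, 128, 72)
Output shape: (28, 336, 128, 72)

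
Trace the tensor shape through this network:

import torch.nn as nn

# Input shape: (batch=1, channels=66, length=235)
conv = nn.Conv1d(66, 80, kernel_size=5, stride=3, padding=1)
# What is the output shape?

Input shape: (1, 66, 235)
Output shape: (1, 80, 78)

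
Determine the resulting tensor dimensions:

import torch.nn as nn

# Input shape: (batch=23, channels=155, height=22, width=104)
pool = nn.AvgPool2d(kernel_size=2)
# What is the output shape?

Input shape: (23, 155, 22, 104)
Output shape: (23, 155, 11, 52)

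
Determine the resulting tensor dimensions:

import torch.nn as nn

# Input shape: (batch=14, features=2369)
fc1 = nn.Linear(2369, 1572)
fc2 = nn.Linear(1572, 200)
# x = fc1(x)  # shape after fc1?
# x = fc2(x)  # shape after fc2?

Input shape: (14, 2369)
  -> after fc1: (14, 1572)
Output shape: (14, 200)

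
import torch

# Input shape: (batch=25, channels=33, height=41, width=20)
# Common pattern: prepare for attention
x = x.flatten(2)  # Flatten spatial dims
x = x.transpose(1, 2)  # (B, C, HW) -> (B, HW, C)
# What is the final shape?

Input shape: (25, 33, 41, 20)
  -> after flatten(2): (25, 33, 820)
Output shape: (25, 820, 33)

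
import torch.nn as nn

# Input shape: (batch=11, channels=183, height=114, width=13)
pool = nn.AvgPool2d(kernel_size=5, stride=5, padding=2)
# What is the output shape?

Input shape: (11, 183, 114, 13)
Output shape: (11, 183, 23, 3)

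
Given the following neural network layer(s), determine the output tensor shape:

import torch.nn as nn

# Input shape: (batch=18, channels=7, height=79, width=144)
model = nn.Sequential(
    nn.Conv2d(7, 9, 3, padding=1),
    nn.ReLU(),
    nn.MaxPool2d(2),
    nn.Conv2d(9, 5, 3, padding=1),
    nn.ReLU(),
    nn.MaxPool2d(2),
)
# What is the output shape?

Input shape: (18, 7, 79, 144)
  -> after first Conv2d: (18, 9, 79, 144)
  -> after first MaxPool2d: (18, 9, 39, 72)
  -> after second Conv2d: (18, 5, 39, 72)
Output shape: (18, 5, 19, 36)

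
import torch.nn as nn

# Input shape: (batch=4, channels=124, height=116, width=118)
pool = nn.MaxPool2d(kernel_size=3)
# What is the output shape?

Input shape: (4, 124, 116, 118)
Output shape: (4, 124, 38, 39)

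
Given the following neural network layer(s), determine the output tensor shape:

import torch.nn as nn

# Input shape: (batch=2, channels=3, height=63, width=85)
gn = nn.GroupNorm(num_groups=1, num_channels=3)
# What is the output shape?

Input shape: (2, 3, 63, 85)
Output shape: (2, 3, 63, 85)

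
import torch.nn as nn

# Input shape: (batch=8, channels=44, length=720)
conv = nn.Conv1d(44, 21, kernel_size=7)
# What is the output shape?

Input shape: (8, 44, 720)
Output shape: (8, 21, 714)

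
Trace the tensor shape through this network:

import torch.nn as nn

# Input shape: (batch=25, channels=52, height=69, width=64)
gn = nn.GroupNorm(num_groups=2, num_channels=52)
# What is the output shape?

Input shape: (25, 52, 69, 64)
Output shape: (25, 52, 69, 64)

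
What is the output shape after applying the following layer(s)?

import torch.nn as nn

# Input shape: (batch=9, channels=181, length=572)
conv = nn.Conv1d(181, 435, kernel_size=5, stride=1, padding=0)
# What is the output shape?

Input shape: (9, 181, 572)
Output shape: (9, 435, 568)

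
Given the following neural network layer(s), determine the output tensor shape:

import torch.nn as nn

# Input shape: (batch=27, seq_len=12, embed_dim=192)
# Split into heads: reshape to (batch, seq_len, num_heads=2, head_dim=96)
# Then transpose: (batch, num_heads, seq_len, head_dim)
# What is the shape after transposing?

Input shape: (27, 12, 192)
  -> after reshape: (27, 12, 2, 96)
Output shape: (27, 2, 12, 96)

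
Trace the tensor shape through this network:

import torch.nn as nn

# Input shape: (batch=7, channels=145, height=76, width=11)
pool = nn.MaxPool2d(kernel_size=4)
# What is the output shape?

Input shape: (7, 145, 76, 11)
Output shape: (7, 145, 19, 2)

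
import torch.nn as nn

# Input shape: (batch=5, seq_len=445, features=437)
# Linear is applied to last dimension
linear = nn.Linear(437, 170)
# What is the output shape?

Input shape: (5, 445, 437)
Output shape: (5, 445, 170)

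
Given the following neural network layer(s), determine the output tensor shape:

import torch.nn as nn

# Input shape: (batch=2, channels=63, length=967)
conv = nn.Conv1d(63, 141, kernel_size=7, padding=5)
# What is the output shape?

Input shape: (2, 63, 967)
Output shape: (2, 141, 971)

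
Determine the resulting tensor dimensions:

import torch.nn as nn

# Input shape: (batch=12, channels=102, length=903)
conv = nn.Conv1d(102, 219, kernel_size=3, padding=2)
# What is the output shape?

Input shape: (12, 102, 903)
Output shape: (12, 219, 905)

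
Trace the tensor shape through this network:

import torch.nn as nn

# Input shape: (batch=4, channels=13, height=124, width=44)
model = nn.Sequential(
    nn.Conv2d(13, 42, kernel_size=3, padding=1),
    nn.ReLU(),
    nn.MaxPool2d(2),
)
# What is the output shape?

Input shape: (4, 13, 124, 44)
  -> after Conv2d: (4, 42, 124, 44)
  -> after ReLU: (4, 42, 124, 44)
Output shape: (4, 42, 62, 22)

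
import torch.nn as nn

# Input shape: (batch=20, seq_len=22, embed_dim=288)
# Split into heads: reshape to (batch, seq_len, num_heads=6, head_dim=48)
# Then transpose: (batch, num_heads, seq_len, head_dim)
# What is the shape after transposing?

Input shape: (20, 22, 288)
  -> after reshape: (20, 22, 6, 48)
Output shape: (20, 6, 22, 48)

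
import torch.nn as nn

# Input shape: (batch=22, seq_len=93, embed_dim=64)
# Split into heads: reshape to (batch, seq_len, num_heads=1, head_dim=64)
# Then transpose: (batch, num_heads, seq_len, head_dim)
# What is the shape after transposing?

Input shape: (22, 93, 64)
  -> after reshape: (22, 93, 1, 64)
Output shape: (22, 1, 93, 64)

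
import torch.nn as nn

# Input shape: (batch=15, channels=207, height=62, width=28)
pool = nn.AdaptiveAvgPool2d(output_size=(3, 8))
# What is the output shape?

Input shape: (15, 207, 62, 28)
Output shape: (15, 207, 3, 8)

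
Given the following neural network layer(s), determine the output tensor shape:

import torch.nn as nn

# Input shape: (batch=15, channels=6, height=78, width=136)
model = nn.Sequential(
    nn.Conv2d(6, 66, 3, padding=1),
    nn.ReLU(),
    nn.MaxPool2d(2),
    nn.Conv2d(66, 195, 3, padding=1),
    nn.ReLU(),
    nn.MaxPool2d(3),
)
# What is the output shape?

Input shape: (15, 6, 78, 136)
  -> after first Conv2d: (15, 66, 78, 136)
  -> after first MaxPool2d: (15, 66, 39, 68)
  -> after second Conv2d: (15, 195, 39, 68)
Output shape: (15, 195, 13, 22)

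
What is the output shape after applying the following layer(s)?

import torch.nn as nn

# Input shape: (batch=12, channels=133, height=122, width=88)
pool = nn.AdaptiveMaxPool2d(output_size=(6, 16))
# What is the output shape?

Input shape: (12, 133, 122, 88)
Output shape: (12, 133, 6, 16)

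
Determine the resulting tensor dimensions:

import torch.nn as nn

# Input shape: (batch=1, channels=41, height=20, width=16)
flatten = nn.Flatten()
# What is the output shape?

Input shape: (1, 41, 20, 16)
Output shape: (1, 13120)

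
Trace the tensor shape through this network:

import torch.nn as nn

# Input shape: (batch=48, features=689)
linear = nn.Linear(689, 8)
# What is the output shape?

Input shape: (48, 689)
Output shape: (48, 8)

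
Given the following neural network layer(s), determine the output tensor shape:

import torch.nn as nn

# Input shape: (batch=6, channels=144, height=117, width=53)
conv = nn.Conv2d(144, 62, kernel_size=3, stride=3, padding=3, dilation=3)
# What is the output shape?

Input shape: (6, 144, 117, 53)
Output shape: (6, 62, 39, 18)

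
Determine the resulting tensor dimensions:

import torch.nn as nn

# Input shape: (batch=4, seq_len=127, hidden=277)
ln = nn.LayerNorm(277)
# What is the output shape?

Input shape: (4, 127, 277)
Output shape: (4, 127, 277)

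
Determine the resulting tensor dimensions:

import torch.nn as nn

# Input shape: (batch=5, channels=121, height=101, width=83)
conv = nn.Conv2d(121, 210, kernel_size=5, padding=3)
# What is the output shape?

Input shape: (5, 121, 101, 83)
Output shape: (5, 210, 103, 85)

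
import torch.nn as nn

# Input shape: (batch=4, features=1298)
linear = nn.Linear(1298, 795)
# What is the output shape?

Input shape: (4, 1298)
Output shape: (4, 795)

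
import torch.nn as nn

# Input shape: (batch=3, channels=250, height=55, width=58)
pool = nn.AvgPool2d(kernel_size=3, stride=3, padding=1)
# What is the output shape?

Input shape: (3, 250, 55, 58)
Output shape: (3, 250, 19, 20)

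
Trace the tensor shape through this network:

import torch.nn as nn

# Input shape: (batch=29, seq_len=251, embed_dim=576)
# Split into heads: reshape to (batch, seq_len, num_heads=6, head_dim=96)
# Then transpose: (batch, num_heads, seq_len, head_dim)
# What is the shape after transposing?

Input shape: (29, 251, 576)
  -> after reshape: (29, 251, 6, 96)
Output shape: (29, 6, 251, 96)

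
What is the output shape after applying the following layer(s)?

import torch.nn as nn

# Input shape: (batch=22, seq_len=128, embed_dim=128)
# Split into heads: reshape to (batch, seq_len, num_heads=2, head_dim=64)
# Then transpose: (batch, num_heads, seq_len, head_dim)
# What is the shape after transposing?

Input shape: (22, 128, 128)
  -> after reshape: (22, 128, 2, 64)
Output shape: (22, 2, 128, 64)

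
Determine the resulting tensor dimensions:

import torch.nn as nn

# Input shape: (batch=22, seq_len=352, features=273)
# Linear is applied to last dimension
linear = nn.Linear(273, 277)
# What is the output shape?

Input shape: (22, 352, 273)
Output shape: (22, 352, 277)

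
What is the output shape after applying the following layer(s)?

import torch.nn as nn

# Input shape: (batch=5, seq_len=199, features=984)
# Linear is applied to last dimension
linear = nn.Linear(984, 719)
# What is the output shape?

Input shape: (5, 199, 984)
Output shape: (5, 199, 719)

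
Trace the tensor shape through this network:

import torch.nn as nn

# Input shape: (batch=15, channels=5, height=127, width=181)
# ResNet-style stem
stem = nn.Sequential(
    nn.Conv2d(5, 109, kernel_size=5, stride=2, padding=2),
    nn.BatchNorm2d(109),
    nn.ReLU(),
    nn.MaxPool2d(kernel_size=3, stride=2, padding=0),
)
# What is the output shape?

Input shape: (15, 5, 127, 181)
  -> after Conv2d 5x5 stride=2: (15, 109, 64, 91)
Output shape: (15, 109, 31, 45)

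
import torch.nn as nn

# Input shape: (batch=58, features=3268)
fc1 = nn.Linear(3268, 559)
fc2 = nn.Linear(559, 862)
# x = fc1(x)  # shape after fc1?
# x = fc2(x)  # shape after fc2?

Input shape: (58, 3268)
  -> after fc1: (58, 559)
Output shape: (58, 862)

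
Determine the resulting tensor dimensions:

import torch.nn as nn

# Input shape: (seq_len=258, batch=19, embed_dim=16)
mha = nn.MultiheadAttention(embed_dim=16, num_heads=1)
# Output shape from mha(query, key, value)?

Input shape: (258, 19, 16)
Output shape: (258, 19, 16)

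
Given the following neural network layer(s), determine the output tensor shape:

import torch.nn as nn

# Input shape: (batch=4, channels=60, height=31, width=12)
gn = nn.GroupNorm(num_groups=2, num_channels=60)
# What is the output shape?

Input shape: (4, 60, 31, 12)
Output shape: (4, 60, 31, 12)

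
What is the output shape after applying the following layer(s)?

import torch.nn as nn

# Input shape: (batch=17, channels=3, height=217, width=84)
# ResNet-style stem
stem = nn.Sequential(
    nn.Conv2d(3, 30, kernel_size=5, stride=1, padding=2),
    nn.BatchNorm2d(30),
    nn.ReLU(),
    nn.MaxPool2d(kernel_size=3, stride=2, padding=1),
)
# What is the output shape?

Input shape: (17, 3, 217, 84)
  -> after Conv2d 5x5 stride=1: (17, 30, 217, 84)
Output shape: (17, 30, 109, 42)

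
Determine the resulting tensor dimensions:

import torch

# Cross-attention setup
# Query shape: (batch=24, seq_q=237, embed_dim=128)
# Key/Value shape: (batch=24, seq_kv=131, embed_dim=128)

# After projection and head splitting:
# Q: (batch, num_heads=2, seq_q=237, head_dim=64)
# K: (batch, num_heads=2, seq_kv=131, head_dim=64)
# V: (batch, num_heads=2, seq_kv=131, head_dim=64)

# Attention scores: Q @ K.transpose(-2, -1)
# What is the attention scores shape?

Input shape: (24, 237, 128)
Output shape: (24, 2, 237, 131)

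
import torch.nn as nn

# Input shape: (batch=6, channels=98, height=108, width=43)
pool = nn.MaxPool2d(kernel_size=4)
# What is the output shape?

Input shape: (6, 98, 108, 43)
Output shape: (6, 98, 27, 10)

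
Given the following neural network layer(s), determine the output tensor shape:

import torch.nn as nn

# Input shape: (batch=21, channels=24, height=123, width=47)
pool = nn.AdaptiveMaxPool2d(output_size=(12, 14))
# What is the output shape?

Input shape: (21, 24, 123, 47)
Output shape: (21, 24, 12, 14)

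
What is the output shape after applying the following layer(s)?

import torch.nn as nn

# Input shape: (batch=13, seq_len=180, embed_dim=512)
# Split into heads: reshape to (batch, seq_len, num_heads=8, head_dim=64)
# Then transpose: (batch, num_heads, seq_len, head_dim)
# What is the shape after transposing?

Input shape: (13, 180, 512)
  -> after reshape: (13, 180, 8, 64)
Output shape: (13, 8, 180, 64)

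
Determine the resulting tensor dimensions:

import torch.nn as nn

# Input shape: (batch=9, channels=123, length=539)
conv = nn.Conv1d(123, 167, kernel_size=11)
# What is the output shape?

Input shape: (9, 123, 539)
Output shape: (9, 167, 529)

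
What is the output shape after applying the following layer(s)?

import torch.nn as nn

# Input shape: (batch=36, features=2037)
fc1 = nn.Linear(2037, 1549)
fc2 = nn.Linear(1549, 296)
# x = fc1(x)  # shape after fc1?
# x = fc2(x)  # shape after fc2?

Input shape: (36, 2037)
  -> after fc1: (36, 1549)
Output shape: (36, 296)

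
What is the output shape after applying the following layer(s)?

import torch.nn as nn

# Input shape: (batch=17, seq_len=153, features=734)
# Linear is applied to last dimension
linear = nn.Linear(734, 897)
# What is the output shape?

Input shape: (17, 153, 734)
Output shape: (17, 153, 897)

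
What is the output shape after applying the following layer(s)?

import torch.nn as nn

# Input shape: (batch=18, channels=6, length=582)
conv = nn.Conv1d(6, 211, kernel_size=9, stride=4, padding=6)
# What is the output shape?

Input shape: (18, 6, 582)
Output shape: (18, 211, 147)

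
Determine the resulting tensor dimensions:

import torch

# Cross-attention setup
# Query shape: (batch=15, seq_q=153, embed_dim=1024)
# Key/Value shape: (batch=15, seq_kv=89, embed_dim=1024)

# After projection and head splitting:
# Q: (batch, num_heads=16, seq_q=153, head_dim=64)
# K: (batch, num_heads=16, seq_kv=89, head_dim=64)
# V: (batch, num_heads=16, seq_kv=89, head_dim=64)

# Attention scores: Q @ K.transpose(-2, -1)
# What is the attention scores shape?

Input shape: (15, 153, 1024)
Output shape: (15, 16, 153, 89)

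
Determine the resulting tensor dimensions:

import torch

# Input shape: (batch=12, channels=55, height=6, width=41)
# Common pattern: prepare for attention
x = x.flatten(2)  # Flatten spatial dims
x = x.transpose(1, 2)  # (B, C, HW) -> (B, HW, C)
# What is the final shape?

Input shape: (12, 55, 6, 41)
  -> after flatten(2): (12, 55, 246)
Output shape: (12, 246, 55)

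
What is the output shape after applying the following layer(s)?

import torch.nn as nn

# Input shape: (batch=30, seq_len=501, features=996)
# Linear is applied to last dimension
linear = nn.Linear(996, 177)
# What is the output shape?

Input shape: (30, 501, 996)
Output shape: (30, 501, 177)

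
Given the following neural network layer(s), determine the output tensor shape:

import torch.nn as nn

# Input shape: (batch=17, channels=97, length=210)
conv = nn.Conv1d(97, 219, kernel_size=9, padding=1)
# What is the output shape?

Input shape: (17, 97, 210)
Output shape: (17, 219, 204)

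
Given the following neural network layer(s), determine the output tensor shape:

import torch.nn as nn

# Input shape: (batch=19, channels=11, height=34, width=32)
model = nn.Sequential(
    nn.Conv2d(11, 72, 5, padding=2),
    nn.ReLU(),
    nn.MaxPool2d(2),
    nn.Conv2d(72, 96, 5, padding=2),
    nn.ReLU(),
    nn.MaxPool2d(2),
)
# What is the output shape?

Input shape: (19, 11, 34, 32)
  -> after first Conv2d: (19, 72, 34, 32)
  -> after first MaxPool2d: (19, 72, 17, 16)
  -> after second Conv2d: (19, 96, 17, 16)
Output shape: (19, 96, 8, 8)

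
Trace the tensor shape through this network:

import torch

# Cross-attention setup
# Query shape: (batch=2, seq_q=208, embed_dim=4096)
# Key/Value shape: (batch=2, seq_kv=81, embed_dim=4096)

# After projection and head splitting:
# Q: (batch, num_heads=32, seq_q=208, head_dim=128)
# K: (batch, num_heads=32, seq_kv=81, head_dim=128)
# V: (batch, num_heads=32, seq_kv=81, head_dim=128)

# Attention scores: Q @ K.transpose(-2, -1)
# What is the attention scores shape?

Input shape: (2, 208, 4096)
Output shape: (2, 32, 208, 81)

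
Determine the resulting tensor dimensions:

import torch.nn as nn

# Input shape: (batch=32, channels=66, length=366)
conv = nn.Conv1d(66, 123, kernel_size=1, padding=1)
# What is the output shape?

Input shape: (32, 66, 366)
Output shape: (32, 123, 368)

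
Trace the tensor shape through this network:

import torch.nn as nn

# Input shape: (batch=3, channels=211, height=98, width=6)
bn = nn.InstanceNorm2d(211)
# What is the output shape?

Input shape: (3, 211, 98, 6)
Output shape: (3, 211, 98, 6)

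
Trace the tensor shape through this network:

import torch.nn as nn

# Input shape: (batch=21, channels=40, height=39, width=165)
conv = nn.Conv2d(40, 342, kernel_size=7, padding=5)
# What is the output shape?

Input shape: (21, 40, 39, 165)
Output shape: (21, 342, 43, 169)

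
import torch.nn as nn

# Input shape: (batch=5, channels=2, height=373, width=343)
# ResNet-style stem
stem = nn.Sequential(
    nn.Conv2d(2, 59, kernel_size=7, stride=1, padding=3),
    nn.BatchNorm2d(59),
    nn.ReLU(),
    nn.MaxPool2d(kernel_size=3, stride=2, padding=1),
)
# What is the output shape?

Input shape: (5, 2, 373, 343)
  -> after Conv2d 7x7 stride=1: (5, 59, 373, 343)
Output shape: (5, 59, 187, 172)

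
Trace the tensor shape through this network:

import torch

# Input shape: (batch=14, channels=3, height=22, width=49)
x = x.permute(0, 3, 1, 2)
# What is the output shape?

Input shape: (14, 3, 22, 49)
Output shape: (14, 49, 3, 22)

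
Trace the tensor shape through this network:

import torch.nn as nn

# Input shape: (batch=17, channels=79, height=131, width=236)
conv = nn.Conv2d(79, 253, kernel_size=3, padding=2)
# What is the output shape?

Input shape: (17, 79, 131, 236)
Output shape: (17, 253, 133, 238)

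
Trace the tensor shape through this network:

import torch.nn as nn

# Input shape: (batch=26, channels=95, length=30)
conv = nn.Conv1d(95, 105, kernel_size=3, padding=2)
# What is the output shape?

Input shape: (26, 95, 30)
Output shape: (26, 105, 32)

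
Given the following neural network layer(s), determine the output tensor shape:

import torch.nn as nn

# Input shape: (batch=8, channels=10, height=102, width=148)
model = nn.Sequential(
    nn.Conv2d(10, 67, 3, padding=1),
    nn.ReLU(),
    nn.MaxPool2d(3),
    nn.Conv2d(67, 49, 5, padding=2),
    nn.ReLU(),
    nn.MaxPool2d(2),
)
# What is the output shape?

Input shape: (8, 10, 102, 148)
  -> after first Conv2d: (8, 67, 102, 148)
  -> after first MaxPool2d: (8, 67, 34, 49)
  -> after second Conv2d: (8, 49, 34, 49)
Output shape: (8, 49, 17, 24)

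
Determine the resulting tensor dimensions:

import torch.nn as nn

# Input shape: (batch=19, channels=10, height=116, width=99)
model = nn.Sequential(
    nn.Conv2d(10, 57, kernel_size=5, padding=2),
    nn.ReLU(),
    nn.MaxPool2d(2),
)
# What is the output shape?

Input shape: (19, 10, 116, 99)
  -> after Conv2d: (19, 57, 116, 99)
  -> after ReLU: (19, 57, 116, 99)
Output shape: (19, 57, 58, 49)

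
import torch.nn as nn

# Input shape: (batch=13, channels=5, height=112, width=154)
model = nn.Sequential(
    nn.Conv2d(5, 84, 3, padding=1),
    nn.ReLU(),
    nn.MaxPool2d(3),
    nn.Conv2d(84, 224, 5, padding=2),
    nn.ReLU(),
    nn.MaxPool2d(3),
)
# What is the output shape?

Input shape: (13, 5, 112, 154)
  -> after first Conv2d: (13, 84, 112, 154)
  -> after first MaxPool2d: (13, 84, 37, 51)
  -> after second Conv2d: (13, 224, 37, 51)
Output shape: (13, 224, 12, 17)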